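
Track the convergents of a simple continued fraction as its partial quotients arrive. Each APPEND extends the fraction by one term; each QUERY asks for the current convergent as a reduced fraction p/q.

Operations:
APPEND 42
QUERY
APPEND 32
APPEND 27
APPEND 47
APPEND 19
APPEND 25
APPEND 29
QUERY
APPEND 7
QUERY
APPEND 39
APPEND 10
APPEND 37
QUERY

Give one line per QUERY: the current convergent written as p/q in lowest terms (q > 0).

APPEND 42: p_0 = 42·1 + 0 = 42, q_0 = 42·0 + 1 = 1 → 42/1
APPEND 32: p_1 = 32·42 + 1 = 1345, q_1 = 32·1 + 0 = 32 → 1345/32
APPEND 27: p_2 = 27·1345 + 42 = 36357, q_2 = 27·32 + 1 = 865 → 36357/865
APPEND 47: p_3 = 47·36357 + 1345 = 1710124, q_3 = 47·865 + 32 = 40687 → 1710124/40687
APPEND 19: p_4 = 19·1710124 + 36357 = 32528713, q_4 = 19·40687 + 865 = 773918 → 32528713/773918
APPEND 25: p_5 = 25·32528713 + 1710124 = 814927949, q_5 = 25·773918 + 40687 = 19388637 → 814927949/19388637
APPEND 29: p_6 = 29·814927949 + 32528713 = 23665439234, q_6 = 29·19388637 + 773918 = 563044391 → 23665439234/563044391
APPEND 7: p_7 = 7·23665439234 + 814927949 = 166473002587, q_7 = 7·563044391 + 19388637 = 3960699374 → 166473002587/3960699374
APPEND 39: p_8 = 39·166473002587 + 23665439234 = 6516112540127, q_8 = 39·3960699374 + 563044391 = 155030319977 → 6516112540127/155030319977
APPEND 10: p_9 = 10·6516112540127 + 166473002587 = 65327598403857, q_9 = 10·155030319977 + 3960699374 = 1554263899144 → 65327598403857/1554263899144
APPEND 37: p_10 = 37·65327598403857 + 6516112540127 = 2423637253482836, q_10 = 37·1554263899144 + 155030319977 = 57662794588305 → 2423637253482836/57662794588305

42/1
23665439234/563044391
166473002587/3960699374
2423637253482836/57662794588305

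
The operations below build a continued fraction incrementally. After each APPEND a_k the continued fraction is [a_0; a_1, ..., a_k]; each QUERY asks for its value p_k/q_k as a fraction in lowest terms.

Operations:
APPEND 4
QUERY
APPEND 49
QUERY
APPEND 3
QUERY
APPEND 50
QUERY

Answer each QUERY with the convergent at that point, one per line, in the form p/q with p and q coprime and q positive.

APPEND 4: p_0 = 4·1 + 0 = 4, q_0 = 4·0 + 1 = 1 → 4/1
APPEND 49: p_1 = 49·4 + 1 = 197, q_1 = 49·1 + 0 = 49 → 197/49
APPEND 3: p_2 = 3·197 + 4 = 595, q_2 = 3·49 + 1 = 148 → 595/148
APPEND 50: p_3 = 50·595 + 197 = 29947, q_3 = 50·148 + 49 = 7449 → 29947/7449

4/1
197/49
595/148
29947/7449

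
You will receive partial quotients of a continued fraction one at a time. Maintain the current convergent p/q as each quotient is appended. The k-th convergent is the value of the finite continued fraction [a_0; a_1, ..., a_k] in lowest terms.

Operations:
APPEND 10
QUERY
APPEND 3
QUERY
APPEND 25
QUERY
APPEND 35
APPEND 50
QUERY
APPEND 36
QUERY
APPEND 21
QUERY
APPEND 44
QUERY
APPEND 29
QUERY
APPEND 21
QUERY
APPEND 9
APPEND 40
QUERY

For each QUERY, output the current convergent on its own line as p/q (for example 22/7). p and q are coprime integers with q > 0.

APPEND 10: p_0 = 10·1 + 0 = 10, q_0 = 10·0 + 1 = 1 → 10/1
APPEND 3: p_1 = 3·10 + 1 = 31, q_1 = 3·1 + 0 = 3 → 31/3
APPEND 25: p_2 = 25·31 + 10 = 785, q_2 = 25·3 + 1 = 76 → 785/76
APPEND 35: p_3 = 35·785 + 31 = 27506, q_3 = 35·76 + 3 = 2663 → 27506/2663
APPEND 50: p_4 = 50·27506 + 785 = 1376085, q_4 = 50·2663 + 76 = 133226 → 1376085/133226
APPEND 36: p_5 = 36·1376085 + 27506 = 49566566, q_5 = 36·133226 + 2663 = 4798799 → 49566566/4798799
APPEND 21: p_6 = 21·49566566 + 1376085 = 1042273971, q_6 = 21·4798799 + 133226 = 100908005 → 1042273971/100908005
APPEND 44: p_7 = 44·1042273971 + 49566566 = 45909621290, q_7 = 44·100908005 + 4798799 = 4444751019 → 45909621290/4444751019
APPEND 29: p_8 = 29·45909621290 + 1042273971 = 1332421291381, q_8 = 29·4444751019 + 100908005 = 128998687556 → 1332421291381/128998687556
APPEND 21: p_9 = 21·1332421291381 + 45909621290 = 28026756740291, q_9 = 21·128998687556 + 4444751019 = 2713417189695 → 28026756740291/2713417189695
APPEND 9: p_10 = 9·28026756740291 + 1332421291381 = 253573231954000, q_10 = 9·2713417189695 + 128998687556 = 24549753394811 → 253573231954000/24549753394811
APPEND 40: p_11 = 40·253573231954000 + 28026756740291 = 10170956034900291, q_11 = 40·24549753394811 + 2713417189695 = 984703552982135 → 10170956034900291/984703552982135

10/1
31/3
785/76
1376085/133226
49566566/4798799
1042273971/100908005
45909621290/4444751019
1332421291381/128998687556
28026756740291/2713417189695
10170956034900291/984703552982135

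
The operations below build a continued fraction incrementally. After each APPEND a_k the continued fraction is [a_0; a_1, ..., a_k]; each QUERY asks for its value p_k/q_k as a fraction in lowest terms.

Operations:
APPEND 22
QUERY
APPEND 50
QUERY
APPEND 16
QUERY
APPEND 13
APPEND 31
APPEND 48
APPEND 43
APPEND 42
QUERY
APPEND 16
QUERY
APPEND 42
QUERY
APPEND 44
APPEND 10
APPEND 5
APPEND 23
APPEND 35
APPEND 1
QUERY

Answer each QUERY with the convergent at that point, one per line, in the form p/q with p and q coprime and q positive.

22/1
1101/50
17638/801
621736650739/28235120453
9962581477204/452433820167
419050158693307/19030455567467
788363550752155573535/35802199837799598412

APPEND 22: p_0 = 22·1 + 0 = 22, q_0 = 22·0 + 1 = 1 → 22/1
APPEND 50: p_1 = 50·22 + 1 = 1101, q_1 = 50·1 + 0 = 50 → 1101/50
APPEND 16: p_2 = 16·1101 + 22 = 17638, q_2 = 16·50 + 1 = 801 → 17638/801
APPEND 13: p_3 = 13·17638 + 1101 = 230395, q_3 = 13·801 + 50 = 10463 → 230395/10463
APPEND 31: p_4 = 31·230395 + 17638 = 7159883, q_4 = 31·10463 + 801 = 325154 → 7159883/325154
APPEND 48: p_5 = 48·7159883 + 230395 = 343904779, q_5 = 48·325154 + 10463 = 15617855 → 343904779/15617855
APPEND 43: p_6 = 43·343904779 + 7159883 = 14795065380, q_6 = 43·15617855 + 325154 = 671892919 → 14795065380/671892919
APPEND 42: p_7 = 42·14795065380 + 343904779 = 621736650739, q_7 = 42·671892919 + 15617855 = 28235120453 → 621736650739/28235120453
APPEND 16: p_8 = 16·621736650739 + 14795065380 = 9962581477204, q_8 = 16·28235120453 + 671892919 = 452433820167 → 9962581477204/452433820167
APPEND 42: p_9 = 42·9962581477204 + 621736650739 = 419050158693307, q_9 = 42·452433820167 + 28235120453 = 19030455567467 → 419050158693307/19030455567467
APPEND 44: p_10 = 44·419050158693307 + 9962581477204 = 18448169563982712, q_10 = 44·19030455567467 + 452433820167 = 837792478788715 → 18448169563982712/837792478788715
APPEND 10: p_11 = 10·18448169563982712 + 419050158693307 = 184900745798520427, q_11 = 10·837792478788715 + 19030455567467 = 8396955243454617 → 184900745798520427/8396955243454617
APPEND 5: p_12 = 5·184900745798520427 + 18448169563982712 = 942951898556584847, q_12 = 5·8396955243454617 + 837792478788715 = 42822568696061800 → 942951898556584847/42822568696061800
APPEND 23: p_13 = 23·942951898556584847 + 184900745798520427 = 21872794412599971908, q_13 = 23·42822568696061800 + 8396955243454617 = 993316035252876017 → 21872794412599971908/993316035252876017
APPEND 35: p_14 = 35·21872794412599971908 + 942951898556584847 = 766490756339555601627, q_14 = 35·993316035252876017 + 42822568696061800 = 34808883802546722395 → 766490756339555601627/34808883802546722395
APPEND 1: p_15 = 1·766490756339555601627 + 21872794412599971908 = 788363550752155573535, q_15 = 1·34808883802546722395 + 993316035252876017 = 35802199837799598412 → 788363550752155573535/35802199837799598412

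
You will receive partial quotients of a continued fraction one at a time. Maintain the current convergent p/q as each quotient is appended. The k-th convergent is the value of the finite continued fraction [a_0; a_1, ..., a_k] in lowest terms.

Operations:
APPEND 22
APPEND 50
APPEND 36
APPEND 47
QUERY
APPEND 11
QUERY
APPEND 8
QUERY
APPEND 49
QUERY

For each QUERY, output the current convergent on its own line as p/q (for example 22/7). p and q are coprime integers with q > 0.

1865027/84697
20554955/933468
166304667/7552441
8169483638/371003077

APPEND 22: p_0 = 22·1 + 0 = 22, q_0 = 22·0 + 1 = 1 → 22/1
APPEND 50: p_1 = 50·22 + 1 = 1101, q_1 = 50·1 + 0 = 50 → 1101/50
APPEND 36: p_2 = 36·1101 + 22 = 39658, q_2 = 36·50 + 1 = 1801 → 39658/1801
APPEND 47: p_3 = 47·39658 + 1101 = 1865027, q_3 = 47·1801 + 50 = 84697 → 1865027/84697
APPEND 11: p_4 = 11·1865027 + 39658 = 20554955, q_4 = 11·84697 + 1801 = 933468 → 20554955/933468
APPEND 8: p_5 = 8·20554955 + 1865027 = 166304667, q_5 = 8·933468 + 84697 = 7552441 → 166304667/7552441
APPEND 49: p_6 = 49·166304667 + 20554955 = 8169483638, q_6 = 49·7552441 + 933468 = 371003077 → 8169483638/371003077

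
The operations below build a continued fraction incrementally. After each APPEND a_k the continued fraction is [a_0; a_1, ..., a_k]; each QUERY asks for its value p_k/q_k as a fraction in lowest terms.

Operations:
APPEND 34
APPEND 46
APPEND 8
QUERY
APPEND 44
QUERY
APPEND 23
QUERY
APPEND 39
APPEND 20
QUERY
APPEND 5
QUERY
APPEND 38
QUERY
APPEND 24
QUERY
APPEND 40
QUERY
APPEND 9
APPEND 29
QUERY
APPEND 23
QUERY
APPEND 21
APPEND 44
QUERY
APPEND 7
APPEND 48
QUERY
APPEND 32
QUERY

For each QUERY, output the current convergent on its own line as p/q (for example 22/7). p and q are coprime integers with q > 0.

12554/369
553941/16282
12753197/374855
9971325677/293087395
50354557009/1480072602
1923444492019/56535846271
46213022365465/1358340383106
1850444339110619/54390151170511
486156594495580663/14289611477783956
11198301885472716285/329151933689948693
10379820134220068112797/305094281568225035089
3509310609049255239899693/103149243939002238737425
112370833881011897576202403/3302918392499268181549732

APPEND 34: p_0 = 34·1 + 0 = 34, q_0 = 34·0 + 1 = 1 → 34/1
APPEND 46: p_1 = 46·34 + 1 = 1565, q_1 = 46·1 + 0 = 46 → 1565/46
APPEND 8: p_2 = 8·1565 + 34 = 12554, q_2 = 8·46 + 1 = 369 → 12554/369
APPEND 44: p_3 = 44·12554 + 1565 = 553941, q_3 = 44·369 + 46 = 16282 → 553941/16282
APPEND 23: p_4 = 23·553941 + 12554 = 12753197, q_4 = 23·16282 + 369 = 374855 → 12753197/374855
APPEND 39: p_5 = 39·12753197 + 553941 = 497928624, q_5 = 39·374855 + 16282 = 14635627 → 497928624/14635627
APPEND 20: p_6 = 20·497928624 + 12753197 = 9971325677, q_6 = 20·14635627 + 374855 = 293087395 → 9971325677/293087395
APPEND 5: p_7 = 5·9971325677 + 497928624 = 50354557009, q_7 = 5·293087395 + 14635627 = 1480072602 → 50354557009/1480072602
APPEND 38: p_8 = 38·50354557009 + 9971325677 = 1923444492019, q_8 = 38·1480072602 + 293087395 = 56535846271 → 1923444492019/56535846271
APPEND 24: p_9 = 24·1923444492019 + 50354557009 = 46213022365465, q_9 = 24·56535846271 + 1480072602 = 1358340383106 → 46213022365465/1358340383106
APPEND 40: p_10 = 40·46213022365465 + 1923444492019 = 1850444339110619, q_10 = 40·1358340383106 + 56535846271 = 54390151170511 → 1850444339110619/54390151170511
APPEND 9: p_11 = 9·1850444339110619 + 46213022365465 = 16700212074361036, q_11 = 9·54390151170511 + 1358340383106 = 490869700917705 → 16700212074361036/490869700917705
APPEND 29: p_12 = 29·16700212074361036 + 1850444339110619 = 486156594495580663, q_12 = 29·490869700917705 + 54390151170511 = 14289611477783956 → 486156594495580663/14289611477783956
APPEND 23: p_13 = 23·486156594495580663 + 16700212074361036 = 11198301885472716285, q_13 = 23·14289611477783956 + 490869700917705 = 329151933689948693 → 11198301885472716285/329151933689948693
APPEND 21: p_14 = 21·11198301885472716285 + 486156594495580663 = 235650496189422622648, q_14 = 21·329151933689948693 + 14289611477783956 = 6926480218966706509 → 235650496189422622648/6926480218966706509
APPEND 44: p_15 = 44·235650496189422622648 + 11198301885472716285 = 10379820134220068112797, q_15 = 44·6926480218966706509 + 329151933689948693 = 305094281568225035089 → 10379820134220068112797/305094281568225035089
APPEND 7: p_16 = 7·10379820134220068112797 + 235650496189422622648 = 72894391435729899412227, q_16 = 7·305094281568225035089 + 6926480218966706509 = 2142586451196541952132 → 72894391435729899412227/2142586451196541952132
APPEND 48: p_17 = 48·72894391435729899412227 + 10379820134220068112797 = 3509310609049255239899693, q_17 = 48·2142586451196541952132 + 305094281568225035089 = 103149243939002238737425 → 3509310609049255239899693/103149243939002238737425
APPEND 32: p_18 = 32·3509310609049255239899693 + 72894391435729899412227 = 112370833881011897576202403, q_18 = 32·103149243939002238737425 + 2142586451196541952132 = 3302918392499268181549732 → 112370833881011897576202403/3302918392499268181549732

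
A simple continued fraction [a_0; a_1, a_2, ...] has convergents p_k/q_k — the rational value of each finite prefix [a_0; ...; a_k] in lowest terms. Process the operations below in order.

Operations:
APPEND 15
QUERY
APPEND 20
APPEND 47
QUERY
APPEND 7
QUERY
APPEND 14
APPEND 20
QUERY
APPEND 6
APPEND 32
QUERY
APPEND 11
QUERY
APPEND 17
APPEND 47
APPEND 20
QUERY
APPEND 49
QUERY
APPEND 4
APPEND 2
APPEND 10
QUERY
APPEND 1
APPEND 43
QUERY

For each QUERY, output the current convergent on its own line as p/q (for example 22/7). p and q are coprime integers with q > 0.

15/1
14162/941
99435/6607
28224475/1875387
5492323739/364939739
60586314231/4025682890
975579271676326/64822771143529
47852111502740507/3179553484512654
4518585645962810504/300239305738203585
217420435391288402421/14446591409305698332

APPEND 15: p_0 = 15·1 + 0 = 15, q_0 = 15·0 + 1 = 1 → 15/1
APPEND 20: p_1 = 20·15 + 1 = 301, q_1 = 20·1 + 0 = 20 → 301/20
APPEND 47: p_2 = 47·301 + 15 = 14162, q_2 = 47·20 + 1 = 941 → 14162/941
APPEND 7: p_3 = 7·14162 + 301 = 99435, q_3 = 7·941 + 20 = 6607 → 99435/6607
APPEND 14: p_4 = 14·99435 + 14162 = 1406252, q_4 = 14·6607 + 941 = 93439 → 1406252/93439
APPEND 20: p_5 = 20·1406252 + 99435 = 28224475, q_5 = 20·93439 + 6607 = 1875387 → 28224475/1875387
APPEND 6: p_6 = 6·28224475 + 1406252 = 170753102, q_6 = 6·1875387 + 93439 = 11345761 → 170753102/11345761
APPEND 32: p_7 = 32·170753102 + 28224475 = 5492323739, q_7 = 32·11345761 + 1875387 = 364939739 → 5492323739/364939739
APPEND 11: p_8 = 11·5492323739 + 170753102 = 60586314231, q_8 = 11·364939739 + 11345761 = 4025682890 → 60586314231/4025682890
APPEND 17: p_9 = 17·60586314231 + 5492323739 = 1035459665666, q_9 = 17·4025682890 + 364939739 = 68801548869 → 1035459665666/68801548869
APPEND 47: p_10 = 47·1035459665666 + 60586314231 = 48727190600533, q_10 = 47·68801548869 + 4025682890 = 3237698479733 → 48727190600533/3237698479733
APPEND 20: p_11 = 20·48727190600533 + 1035459665666 = 975579271676326, q_11 = 20·3237698479733 + 68801548869 = 64822771143529 → 975579271676326/64822771143529
APPEND 49: p_12 = 49·975579271676326 + 48727190600533 = 47852111502740507, q_12 = 49·64822771143529 + 3237698479733 = 3179553484512654 → 47852111502740507/3179553484512654
APPEND 4: p_13 = 4·47852111502740507 + 975579271676326 = 192384025282638354, q_13 = 4·3179553484512654 + 64822771143529 = 12783036709194145 → 192384025282638354/12783036709194145
APPEND 2: p_14 = 2·192384025282638354 + 47852111502740507 = 432620162068017215, q_14 = 2·12783036709194145 + 3179553484512654 = 28745626902900944 → 432620162068017215/28745626902900944
APPEND 10: p_15 = 10·432620162068017215 + 192384025282638354 = 4518585645962810504, q_15 = 10·28745626902900944 + 12783036709194145 = 300239305738203585 → 4518585645962810504/300239305738203585
APPEND 1: p_16 = 1·4518585645962810504 + 432620162068017215 = 4951205808030827719, q_16 = 1·300239305738203585 + 28745626902900944 = 328984932641104529 → 4951205808030827719/328984932641104529
APPEND 43: p_17 = 43·4951205808030827719 + 4518585645962810504 = 217420435391288402421, q_17 = 43·328984932641104529 + 300239305738203585 = 14446591409305698332 → 217420435391288402421/14446591409305698332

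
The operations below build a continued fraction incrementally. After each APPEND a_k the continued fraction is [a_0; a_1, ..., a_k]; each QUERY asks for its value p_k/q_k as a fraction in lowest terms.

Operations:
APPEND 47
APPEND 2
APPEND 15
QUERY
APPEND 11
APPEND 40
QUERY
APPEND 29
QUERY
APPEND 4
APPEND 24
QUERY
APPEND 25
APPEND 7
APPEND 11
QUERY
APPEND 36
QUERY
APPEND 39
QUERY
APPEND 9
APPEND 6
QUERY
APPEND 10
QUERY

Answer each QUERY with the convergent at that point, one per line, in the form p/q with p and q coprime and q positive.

1472/31
652952/13751
18951895/399122
1854004663/39044858
3641667065639/76692565180
131426854407416/2767815513161
5129288988954863/108021497578459
282899455518961961/5957789259894211
2875289582944620793/60552853892661402

APPEND 47: p_0 = 47·1 + 0 = 47, q_0 = 47·0 + 1 = 1 → 47/1
APPEND 2: p_1 = 2·47 + 1 = 95, q_1 = 2·1 + 0 = 2 → 95/2
APPEND 15: p_2 = 15·95 + 47 = 1472, q_2 = 15·2 + 1 = 31 → 1472/31
APPEND 11: p_3 = 11·1472 + 95 = 16287, q_3 = 11·31 + 2 = 343 → 16287/343
APPEND 40: p_4 = 40·16287 + 1472 = 652952, q_4 = 40·343 + 31 = 13751 → 652952/13751
APPEND 29: p_5 = 29·652952 + 16287 = 18951895, q_5 = 29·13751 + 343 = 399122 → 18951895/399122
APPEND 4: p_6 = 4·18951895 + 652952 = 76460532, q_6 = 4·399122 + 13751 = 1610239 → 76460532/1610239
APPEND 24: p_7 = 24·76460532 + 18951895 = 1854004663, q_7 = 24·1610239 + 399122 = 39044858 → 1854004663/39044858
APPEND 25: p_8 = 25·1854004663 + 76460532 = 46426577107, q_8 = 25·39044858 + 1610239 = 977731689 → 46426577107/977731689
APPEND 7: p_9 = 7·46426577107 + 1854004663 = 326840044412, q_9 = 7·977731689 + 39044858 = 6883166681 → 326840044412/6883166681
APPEND 11: p_10 = 11·326840044412 + 46426577107 = 3641667065639, q_10 = 11·6883166681 + 977731689 = 76692565180 → 3641667065639/76692565180
APPEND 36: p_11 = 36·3641667065639 + 326840044412 = 131426854407416, q_11 = 36·76692565180 + 6883166681 = 2767815513161 → 131426854407416/2767815513161
APPEND 39: p_12 = 39·131426854407416 + 3641667065639 = 5129288988954863, q_12 = 39·2767815513161 + 76692565180 = 108021497578459 → 5129288988954863/108021497578459
APPEND 9: p_13 = 9·5129288988954863 + 131426854407416 = 46295027755001183, q_13 = 9·108021497578459 + 2767815513161 = 974961293719292 → 46295027755001183/974961293719292
APPEND 6: p_14 = 6·46295027755001183 + 5129288988954863 = 282899455518961961, q_14 = 6·974961293719292 + 108021497578459 = 5957789259894211 → 282899455518961961/5957789259894211
APPEND 10: p_15 = 10·282899455518961961 + 46295027755001183 = 2875289582944620793, q_15 = 10·5957789259894211 + 974961293719292 = 60552853892661402 → 2875289582944620793/60552853892661402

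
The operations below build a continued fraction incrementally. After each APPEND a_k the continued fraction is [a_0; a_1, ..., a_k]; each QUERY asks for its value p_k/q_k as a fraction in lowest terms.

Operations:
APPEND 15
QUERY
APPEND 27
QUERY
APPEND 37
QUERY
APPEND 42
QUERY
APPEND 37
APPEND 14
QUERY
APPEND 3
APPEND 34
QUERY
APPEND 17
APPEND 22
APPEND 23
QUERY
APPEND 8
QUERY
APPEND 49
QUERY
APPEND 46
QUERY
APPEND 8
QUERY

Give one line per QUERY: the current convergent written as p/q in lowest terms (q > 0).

15/1
406/27
15037/1000
631960/42027
328197758/21826013
34599886012/2300983305
299523266267021/19919083979076
2409183263188950/160217015320819
118349503162525571/7870552834699207
5446486328739365216/362205647411484341
43690240133077447299/2905515732126573935

APPEND 15: p_0 = 15·1 + 0 = 15, q_0 = 15·0 + 1 = 1 → 15/1
APPEND 27: p_1 = 27·15 + 1 = 406, q_1 = 27·1 + 0 = 27 → 406/27
APPEND 37: p_2 = 37·406 + 15 = 15037, q_2 = 37·27 + 1 = 1000 → 15037/1000
APPEND 42: p_3 = 42·15037 + 406 = 631960, q_3 = 42·1000 + 27 = 42027 → 631960/42027
APPEND 37: p_4 = 37·631960 + 15037 = 23397557, q_4 = 37·42027 + 1000 = 1555999 → 23397557/1555999
APPEND 14: p_5 = 14·23397557 + 631960 = 328197758, q_5 = 14·1555999 + 42027 = 21826013 → 328197758/21826013
APPEND 3: p_6 = 3·328197758 + 23397557 = 1007990831, q_6 = 3·21826013 + 1555999 = 67034038 → 1007990831/67034038
APPEND 34: p_7 = 34·1007990831 + 328197758 = 34599886012, q_7 = 34·67034038 + 21826013 = 2300983305 → 34599886012/2300983305
APPEND 17: p_8 = 17·34599886012 + 1007990831 = 589206053035, q_8 = 17·2300983305 + 67034038 = 39183750223 → 589206053035/39183750223
APPEND 22: p_9 = 22·589206053035 + 34599886012 = 12997133052782, q_9 = 22·39183750223 + 2300983305 = 864343488211 → 12997133052782/864343488211
APPEND 23: p_10 = 23·12997133052782 + 589206053035 = 299523266267021, q_10 = 23·864343488211 + 39183750223 = 19919083979076 → 299523266267021/19919083979076
APPEND 8: p_11 = 8·299523266267021 + 12997133052782 = 2409183263188950, q_11 = 8·19919083979076 + 864343488211 = 160217015320819 → 2409183263188950/160217015320819
APPEND 49: p_12 = 49·2409183263188950 + 299523266267021 = 118349503162525571, q_12 = 49·160217015320819 + 19919083979076 = 7870552834699207 → 118349503162525571/7870552834699207
APPEND 46: p_13 = 46·118349503162525571 + 2409183263188950 = 5446486328739365216, q_13 = 46·7870552834699207 + 160217015320819 = 362205647411484341 → 5446486328739365216/362205647411484341
APPEND 8: p_14 = 8·5446486328739365216 + 118349503162525571 = 43690240133077447299, q_14 = 8·362205647411484341 + 7870552834699207 = 2905515732126573935 → 43690240133077447299/2905515732126573935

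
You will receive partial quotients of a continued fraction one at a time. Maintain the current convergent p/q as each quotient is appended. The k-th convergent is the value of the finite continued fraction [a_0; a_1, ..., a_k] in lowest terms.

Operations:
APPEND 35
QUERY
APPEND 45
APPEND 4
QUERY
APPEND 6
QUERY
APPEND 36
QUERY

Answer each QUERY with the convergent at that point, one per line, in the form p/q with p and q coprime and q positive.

35/1
6339/181
39610/1131
1432299/40897

APPEND 35: p_0 = 35·1 + 0 = 35, q_0 = 35·0 + 1 = 1 → 35/1
APPEND 45: p_1 = 45·35 + 1 = 1576, q_1 = 45·1 + 0 = 45 → 1576/45
APPEND 4: p_2 = 4·1576 + 35 = 6339, q_2 = 4·45 + 1 = 181 → 6339/181
APPEND 6: p_3 = 6·6339 + 1576 = 39610, q_3 = 6·181 + 45 = 1131 → 39610/1131
APPEND 36: p_4 = 36·39610 + 6339 = 1432299, q_4 = 36·1131 + 181 = 40897 → 1432299/40897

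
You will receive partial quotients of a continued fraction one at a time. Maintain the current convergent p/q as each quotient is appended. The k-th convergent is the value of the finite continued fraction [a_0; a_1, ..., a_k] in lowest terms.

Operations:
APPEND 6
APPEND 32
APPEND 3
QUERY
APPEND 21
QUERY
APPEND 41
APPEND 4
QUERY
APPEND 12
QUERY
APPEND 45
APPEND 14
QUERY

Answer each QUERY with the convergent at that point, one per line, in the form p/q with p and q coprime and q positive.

585/97
12478/2069
2061210/341773
25246703/4186202
15959526533/2646278284

APPEND 6: p_0 = 6·1 + 0 = 6, q_0 = 6·0 + 1 = 1 → 6/1
APPEND 32: p_1 = 32·6 + 1 = 193, q_1 = 32·1 + 0 = 32 → 193/32
APPEND 3: p_2 = 3·193 + 6 = 585, q_2 = 3·32 + 1 = 97 → 585/97
APPEND 21: p_3 = 21·585 + 193 = 12478, q_3 = 21·97 + 32 = 2069 → 12478/2069
APPEND 41: p_4 = 41·12478 + 585 = 512183, q_4 = 41·2069 + 97 = 84926 → 512183/84926
APPEND 4: p_5 = 4·512183 + 12478 = 2061210, q_5 = 4·84926 + 2069 = 341773 → 2061210/341773
APPEND 12: p_6 = 12·2061210 + 512183 = 25246703, q_6 = 12·341773 + 84926 = 4186202 → 25246703/4186202
APPEND 45: p_7 = 45·25246703 + 2061210 = 1138162845, q_7 = 45·4186202 + 341773 = 188720863 → 1138162845/188720863
APPEND 14: p_8 = 14·1138162845 + 25246703 = 15959526533, q_8 = 14·188720863 + 4186202 = 2646278284 → 15959526533/2646278284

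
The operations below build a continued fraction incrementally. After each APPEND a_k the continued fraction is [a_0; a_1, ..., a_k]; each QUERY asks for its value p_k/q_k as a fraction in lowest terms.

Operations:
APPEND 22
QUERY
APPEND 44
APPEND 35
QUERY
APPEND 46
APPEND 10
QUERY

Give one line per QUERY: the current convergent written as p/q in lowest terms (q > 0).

22/1
33937/1541
15654647/710841

APPEND 22: p_0 = 22·1 + 0 = 22, q_0 = 22·0 + 1 = 1 → 22/1
APPEND 44: p_1 = 44·22 + 1 = 969, q_1 = 44·1 + 0 = 44 → 969/44
APPEND 35: p_2 = 35·969 + 22 = 33937, q_2 = 35·44 + 1 = 1541 → 33937/1541
APPEND 46: p_3 = 46·33937 + 969 = 1562071, q_3 = 46·1541 + 44 = 70930 → 1562071/70930
APPEND 10: p_4 = 10·1562071 + 33937 = 15654647, q_4 = 10·70930 + 1541 = 710841 → 15654647/710841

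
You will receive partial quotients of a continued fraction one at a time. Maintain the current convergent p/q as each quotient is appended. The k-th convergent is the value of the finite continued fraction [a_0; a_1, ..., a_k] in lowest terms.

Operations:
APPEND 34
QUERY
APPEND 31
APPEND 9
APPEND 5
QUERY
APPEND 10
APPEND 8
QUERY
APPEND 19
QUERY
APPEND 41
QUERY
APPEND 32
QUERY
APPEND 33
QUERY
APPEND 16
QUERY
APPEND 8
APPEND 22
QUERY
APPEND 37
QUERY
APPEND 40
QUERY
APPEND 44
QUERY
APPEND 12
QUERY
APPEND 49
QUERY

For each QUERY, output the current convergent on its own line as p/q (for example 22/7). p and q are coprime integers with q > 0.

34/1
48700/1431
4020932/118151
76894237/2259459
3156684649/92755970
101090803005/2970450499
3339153183814/98117622437
53527541744029/1572852409491
9547836258737041/280553464173521
353701501060406563/10393159111318642
14157607878674999561/416006917916919201
623288448162760387247/18314697547455763486
7493618985831799646525/220192377487386081033
367810618753920943066972/10807741194429373734103

APPEND 34: p_0 = 34·1 + 0 = 34, q_0 = 34·0 + 1 = 1 → 34/1
APPEND 31: p_1 = 31·34 + 1 = 1055, q_1 = 31·1 + 0 = 31 → 1055/31
APPEND 9: p_2 = 9·1055 + 34 = 9529, q_2 = 9·31 + 1 = 280 → 9529/280
APPEND 5: p_3 = 5·9529 + 1055 = 48700, q_3 = 5·280 + 31 = 1431 → 48700/1431
APPEND 10: p_4 = 10·48700 + 9529 = 496529, q_4 = 10·1431 + 280 = 14590 → 496529/14590
APPEND 8: p_5 = 8·496529 + 48700 = 4020932, q_5 = 8·14590 + 1431 = 118151 → 4020932/118151
APPEND 19: p_6 = 19·4020932 + 496529 = 76894237, q_6 = 19·118151 + 14590 = 2259459 → 76894237/2259459
APPEND 41: p_7 = 41·76894237 + 4020932 = 3156684649, q_7 = 41·2259459 + 118151 = 92755970 → 3156684649/92755970
APPEND 32: p_8 = 32·3156684649 + 76894237 = 101090803005, q_8 = 32·92755970 + 2259459 = 2970450499 → 101090803005/2970450499
APPEND 33: p_9 = 33·101090803005 + 3156684649 = 3339153183814, q_9 = 33·2970450499 + 92755970 = 98117622437 → 3339153183814/98117622437
APPEND 16: p_10 = 16·3339153183814 + 101090803005 = 53527541744029, q_10 = 16·98117622437 + 2970450499 = 1572852409491 → 53527541744029/1572852409491
APPEND 8: p_11 = 8·53527541744029 + 3339153183814 = 431559487136046, q_11 = 8·1572852409491 + 98117622437 = 12680936898365 → 431559487136046/12680936898365
APPEND 22: p_12 = 22·431559487136046 + 53527541744029 = 9547836258737041, q_12 = 22·12680936898365 + 1572852409491 = 280553464173521 → 9547836258737041/280553464173521
APPEND 37: p_13 = 37·9547836258737041 + 431559487136046 = 353701501060406563, q_13 = 37·280553464173521 + 12680936898365 = 10393159111318642 → 353701501060406563/10393159111318642
APPEND 40: p_14 = 40·353701501060406563 + 9547836258737041 = 14157607878674999561, q_14 = 40·10393159111318642 + 280553464173521 = 416006917916919201 → 14157607878674999561/416006917916919201
APPEND 44: p_15 = 44·14157607878674999561 + 353701501060406563 = 623288448162760387247, q_15 = 44·416006917916919201 + 10393159111318642 = 18314697547455763486 → 623288448162760387247/18314697547455763486
APPEND 12: p_16 = 12·623288448162760387247 + 14157607878674999561 = 7493618985831799646525, q_16 = 12·18314697547455763486 + 416006917916919201 = 220192377487386081033 → 7493618985831799646525/220192377487386081033
APPEND 49: p_17 = 49·7493618985831799646525 + 623288448162760387247 = 367810618753920943066972, q_17 = 49·220192377487386081033 + 18314697547455763486 = 10807741194429373734103 → 367810618753920943066972/10807741194429373734103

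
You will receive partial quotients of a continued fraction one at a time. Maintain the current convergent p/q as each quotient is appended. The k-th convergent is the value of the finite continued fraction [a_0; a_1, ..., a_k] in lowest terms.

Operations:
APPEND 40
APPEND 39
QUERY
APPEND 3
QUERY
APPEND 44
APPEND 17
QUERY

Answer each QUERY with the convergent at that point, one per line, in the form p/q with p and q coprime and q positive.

APPEND 40: p_0 = 40·1 + 0 = 40, q_0 = 40·0 + 1 = 1 → 40/1
APPEND 39: p_1 = 39·40 + 1 = 1561, q_1 = 39·1 + 0 = 39 → 1561/39
APPEND 3: p_2 = 3·1561 + 40 = 4723, q_2 = 3·39 + 1 = 118 → 4723/118
APPEND 44: p_3 = 44·4723 + 1561 = 209373, q_3 = 44·118 + 39 = 5231 → 209373/5231
APPEND 17: p_4 = 17·209373 + 4723 = 3564064, q_4 = 17·5231 + 118 = 89045 → 3564064/89045

1561/39
4723/118
3564064/89045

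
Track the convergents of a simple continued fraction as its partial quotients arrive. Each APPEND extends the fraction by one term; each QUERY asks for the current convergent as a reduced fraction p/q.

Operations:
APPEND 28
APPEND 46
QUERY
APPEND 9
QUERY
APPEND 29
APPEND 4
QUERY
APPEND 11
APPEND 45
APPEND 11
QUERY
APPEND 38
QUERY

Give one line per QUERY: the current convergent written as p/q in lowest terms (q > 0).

APPEND 28: p_0 = 28·1 + 0 = 28, q_0 = 28·0 + 1 = 1 → 28/1
APPEND 46: p_1 = 46·28 + 1 = 1289, q_1 = 46·1 + 0 = 46 → 1289/46
APPEND 9: p_2 = 9·1289 + 28 = 11629, q_2 = 9·46 + 1 = 415 → 11629/415
APPEND 29: p_3 = 29·11629 + 1289 = 338530, q_3 = 29·415 + 46 = 12081 → 338530/12081
APPEND 4: p_4 = 4·338530 + 11629 = 1365749, q_4 = 4·12081 + 415 = 48739 → 1365749/48739
APPEND 11: p_5 = 11·1365749 + 338530 = 15361769, q_5 = 11·48739 + 12081 = 548210 → 15361769/548210
APPEND 45: p_6 = 45·15361769 + 1365749 = 692645354, q_6 = 45·548210 + 48739 = 24718189 → 692645354/24718189
APPEND 11: p_7 = 11·692645354 + 15361769 = 7634460663, q_7 = 11·24718189 + 548210 = 272448289 → 7634460663/272448289
APPEND 38: p_8 = 38·7634460663 + 692645354 = 290802150548, q_8 = 38·272448289 + 24718189 = 10377753171 → 290802150548/10377753171

1289/46
11629/415
1365749/48739
7634460663/272448289
290802150548/10377753171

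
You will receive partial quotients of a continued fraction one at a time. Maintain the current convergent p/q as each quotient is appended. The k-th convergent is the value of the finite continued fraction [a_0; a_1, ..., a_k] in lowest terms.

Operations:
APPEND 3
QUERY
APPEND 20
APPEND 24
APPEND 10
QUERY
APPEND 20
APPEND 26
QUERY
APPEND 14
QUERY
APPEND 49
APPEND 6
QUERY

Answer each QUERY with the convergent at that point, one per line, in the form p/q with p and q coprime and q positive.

APPEND 3: p_0 = 3·1 + 0 = 3, q_0 = 3·0 + 1 = 1 → 3/1
APPEND 20: p_1 = 20·3 + 1 = 61, q_1 = 20·1 + 0 = 20 → 61/20
APPEND 24: p_2 = 24·61 + 3 = 1467, q_2 = 24·20 + 1 = 481 → 1467/481
APPEND 10: p_3 = 10·1467 + 61 = 14731, q_3 = 10·481 + 20 = 4830 → 14731/4830
APPEND 20: p_4 = 20·14731 + 1467 = 296087, q_4 = 20·4830 + 481 = 97081 → 296087/97081
APPEND 26: p_5 = 26·296087 + 14731 = 7712993, q_5 = 26·97081 + 4830 = 2528936 → 7712993/2528936
APPEND 14: p_6 = 14·7712993 + 296087 = 108277989, q_6 = 14·2528936 + 97081 = 35502185 → 108277989/35502185
APPEND 49: p_7 = 49·108277989 + 7712993 = 5313334454, q_7 = 49·35502185 + 2528936 = 1742136001 → 5313334454/1742136001
APPEND 6: p_8 = 6·5313334454 + 108277989 = 31988284713, q_8 = 6·1742136001 + 35502185 = 10488318191 → 31988284713/10488318191

3/1
14731/4830
7712993/2528936
108277989/35502185
31988284713/10488318191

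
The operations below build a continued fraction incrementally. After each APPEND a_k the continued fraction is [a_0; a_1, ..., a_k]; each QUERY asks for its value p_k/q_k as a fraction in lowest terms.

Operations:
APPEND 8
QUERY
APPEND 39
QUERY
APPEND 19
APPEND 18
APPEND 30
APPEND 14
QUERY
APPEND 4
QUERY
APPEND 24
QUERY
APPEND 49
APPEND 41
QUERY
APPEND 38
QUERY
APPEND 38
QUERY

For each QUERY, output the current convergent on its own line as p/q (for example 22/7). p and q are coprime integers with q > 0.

8/1
313/39
45342133/5649683
184599577/23001324
4475731981/557681459
9003789864467/1121882786874
342363510316392/42658895294027
13018817181887363/1622159903959900

APPEND 8: p_0 = 8·1 + 0 = 8, q_0 = 8·0 + 1 = 1 → 8/1
APPEND 39: p_1 = 39·8 + 1 = 313, q_1 = 39·1 + 0 = 39 → 313/39
APPEND 19: p_2 = 19·313 + 8 = 5955, q_2 = 19·39 + 1 = 742 → 5955/742
APPEND 18: p_3 = 18·5955 + 313 = 107503, q_3 = 18·742 + 39 = 13395 → 107503/13395
APPEND 30: p_4 = 30·107503 + 5955 = 3231045, q_4 = 30·13395 + 742 = 402592 → 3231045/402592
APPEND 14: p_5 = 14·3231045 + 107503 = 45342133, q_5 = 14·402592 + 13395 = 5649683 → 45342133/5649683
APPEND 4: p_6 = 4·45342133 + 3231045 = 184599577, q_6 = 4·5649683 + 402592 = 23001324 → 184599577/23001324
APPEND 24: p_7 = 24·184599577 + 45342133 = 4475731981, q_7 = 24·23001324 + 5649683 = 557681459 → 4475731981/557681459
APPEND 49: p_8 = 49·4475731981 + 184599577 = 219495466646, q_8 = 49·557681459 + 23001324 = 27349392815 → 219495466646/27349392815
APPEND 41: p_9 = 41·219495466646 + 4475731981 = 9003789864467, q_9 = 41·27349392815 + 557681459 = 1121882786874 → 9003789864467/1121882786874
APPEND 38: p_10 = 38·9003789864467 + 219495466646 = 342363510316392, q_10 = 38·1121882786874 + 27349392815 = 42658895294027 → 342363510316392/42658895294027
APPEND 38: p_11 = 38·342363510316392 + 9003789864467 = 13018817181887363, q_11 = 38·42658895294027 + 1121882786874 = 1622159903959900 → 13018817181887363/1622159903959900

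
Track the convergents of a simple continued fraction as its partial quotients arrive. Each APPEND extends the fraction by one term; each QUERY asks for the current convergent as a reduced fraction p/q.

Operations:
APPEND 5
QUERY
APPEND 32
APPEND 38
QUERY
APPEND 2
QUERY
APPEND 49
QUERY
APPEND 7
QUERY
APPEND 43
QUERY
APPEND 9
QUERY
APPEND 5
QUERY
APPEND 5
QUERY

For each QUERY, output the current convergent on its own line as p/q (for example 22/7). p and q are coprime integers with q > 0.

APPEND 5: p_0 = 5·1 + 0 = 5, q_0 = 5·0 + 1 = 1 → 5/1
APPEND 32: p_1 = 32·5 + 1 = 161, q_1 = 32·1 + 0 = 32 → 161/32
APPEND 38: p_2 = 38·161 + 5 = 6123, q_2 = 38·32 + 1 = 1217 → 6123/1217
APPEND 2: p_3 = 2·6123 + 161 = 12407, q_3 = 2·1217 + 32 = 2466 → 12407/2466
APPEND 49: p_4 = 49·12407 + 6123 = 614066, q_4 = 49·2466 + 1217 = 122051 → 614066/122051
APPEND 7: p_5 = 7·614066 + 12407 = 4310869, q_5 = 7·122051 + 2466 = 856823 → 4310869/856823
APPEND 43: p_6 = 43·4310869 + 614066 = 185981433, q_6 = 43·856823 + 122051 = 36965440 → 185981433/36965440
APPEND 9: p_7 = 9·185981433 + 4310869 = 1678143766, q_7 = 9·36965440 + 856823 = 333545783 → 1678143766/333545783
APPEND 5: p_8 = 5·1678143766 + 185981433 = 8576700263, q_8 = 5·333545783 + 36965440 = 1704694355 → 8576700263/1704694355
APPEND 5: p_9 = 5·8576700263 + 1678143766 = 44561645081, q_9 = 5·1704694355 + 333545783 = 8857017558 → 44561645081/8857017558

5/1
6123/1217
12407/2466
614066/122051
4310869/856823
185981433/36965440
1678143766/333545783
8576700263/1704694355
44561645081/8857017558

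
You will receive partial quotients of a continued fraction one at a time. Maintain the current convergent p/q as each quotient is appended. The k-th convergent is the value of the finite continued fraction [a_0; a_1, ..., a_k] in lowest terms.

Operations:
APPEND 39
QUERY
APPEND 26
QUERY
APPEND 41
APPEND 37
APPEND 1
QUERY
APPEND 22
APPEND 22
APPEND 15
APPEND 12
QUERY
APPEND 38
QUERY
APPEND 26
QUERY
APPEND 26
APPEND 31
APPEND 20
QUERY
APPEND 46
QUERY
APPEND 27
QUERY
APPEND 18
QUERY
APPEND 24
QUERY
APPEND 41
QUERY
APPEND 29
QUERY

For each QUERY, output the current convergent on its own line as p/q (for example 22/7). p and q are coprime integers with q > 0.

39/1
1015/26
1583867/40572
145617504205/3730106998
5545533109792/142053195963
144329478358797/3697113202036
2336674123209493134/59855747058806999
107603655468198636895/2756352338708239859
2907635371764572689299/74481368892181283192
52445040347230507044277/1343420992397971337315
1261588603705296741751947/32316585186443493378752
51777577792264396918874104/1326323413636581199866147
1502811344579372807389100963/38495695580647298289497015

APPEND 39: p_0 = 39·1 + 0 = 39, q_0 = 39·0 + 1 = 1 → 39/1
APPEND 26: p_1 = 26·39 + 1 = 1015, q_1 = 26·1 + 0 = 26 → 1015/26
APPEND 41: p_2 = 41·1015 + 39 = 41654, q_2 = 41·26 + 1 = 1067 → 41654/1067
APPEND 37: p_3 = 37·41654 + 1015 = 1542213, q_3 = 37·1067 + 26 = 39505 → 1542213/39505
APPEND 1: p_4 = 1·1542213 + 41654 = 1583867, q_4 = 1·39505 + 1067 = 40572 → 1583867/40572
APPEND 22: p_5 = 22·1583867 + 1542213 = 36387287, q_5 = 22·40572 + 39505 = 932089 → 36387287/932089
APPEND 22: p_6 = 22·36387287 + 1583867 = 802104181, q_6 = 22·932089 + 40572 = 20546530 → 802104181/20546530
APPEND 15: p_7 = 15·802104181 + 36387287 = 12067950002, q_7 = 15·20546530 + 932089 = 309130039 → 12067950002/309130039
APPEND 12: p_8 = 12·12067950002 + 802104181 = 145617504205, q_8 = 12·309130039 + 20546530 = 3730106998 → 145617504205/3730106998
APPEND 38: p_9 = 38·145617504205 + 12067950002 = 5545533109792, q_9 = 38·3730106998 + 309130039 = 142053195963 → 5545533109792/142053195963
APPEND 26: p_10 = 26·5545533109792 + 145617504205 = 144329478358797, q_10 = 26·142053195963 + 3730106998 = 3697113202036 → 144329478358797/3697113202036
APPEND 26: p_11 = 26·144329478358797 + 5545533109792 = 3758111970438514, q_11 = 26·3697113202036 + 142053195963 = 96266996448899 → 3758111970438514/96266996448899
APPEND 31: p_12 = 31·3758111970438514 + 144329478358797 = 116645800561952731, q_12 = 31·96266996448899 + 3697113202036 = 2987974003117905 → 116645800561952731/2987974003117905
APPEND 20: p_13 = 20·116645800561952731 + 3758111970438514 = 2336674123209493134, q_13 = 20·2987974003117905 + 96266996448899 = 59855747058806999 → 2336674123209493134/59855747058806999
APPEND 46: p_14 = 46·2336674123209493134 + 116645800561952731 = 107603655468198636895, q_14 = 46·59855747058806999 + 2987974003117905 = 2756352338708239859 → 107603655468198636895/2756352338708239859
APPEND 27: p_15 = 27·107603655468198636895 + 2336674123209493134 = 2907635371764572689299, q_15 = 27·2756352338708239859 + 59855747058806999 = 74481368892181283192 → 2907635371764572689299/74481368892181283192
APPEND 18: p_16 = 18·2907635371764572689299 + 107603655468198636895 = 52445040347230507044277, q_16 = 18·74481368892181283192 + 2756352338708239859 = 1343420992397971337315 → 52445040347230507044277/1343420992397971337315
APPEND 24: p_17 = 24·52445040347230507044277 + 2907635371764572689299 = 1261588603705296741751947, q_17 = 24·1343420992397971337315 + 74481368892181283192 = 32316585186443493378752 → 1261588603705296741751947/32316585186443493378752
APPEND 41: p_18 = 41·1261588603705296741751947 + 52445040347230507044277 = 51777577792264396918874104, q_18 = 41·32316585186443493378752 + 1343420992397971337315 = 1326323413636581199866147 → 51777577792264396918874104/1326323413636581199866147
APPEND 29: p_19 = 29·51777577792264396918874104 + 1261588603705296741751947 = 1502811344579372807389100963, q_19 = 29·1326323413636581199866147 + 32316585186443493378752 = 38495695580647298289497015 → 1502811344579372807389100963/38495695580647298289497015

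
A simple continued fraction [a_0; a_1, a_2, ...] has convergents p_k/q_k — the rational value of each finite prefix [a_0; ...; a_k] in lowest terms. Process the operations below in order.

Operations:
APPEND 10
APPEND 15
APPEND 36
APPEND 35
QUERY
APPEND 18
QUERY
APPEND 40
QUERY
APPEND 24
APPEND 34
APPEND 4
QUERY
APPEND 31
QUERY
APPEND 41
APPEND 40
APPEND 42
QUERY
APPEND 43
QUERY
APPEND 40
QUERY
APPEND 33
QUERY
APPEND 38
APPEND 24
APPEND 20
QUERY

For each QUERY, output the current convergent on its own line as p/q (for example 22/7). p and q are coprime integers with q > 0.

190761/18950
3439144/341641
137756521/13684590
453965629860/45096475097
14185598534213/1409182653831
979044547938725779/97257270530785310
42122212287185046430/4184376905417708881
1685867536035340582979/167472333487239140550
55675750901453424284737/5530771381984309347031
1019565792279627756382530525/101282608939956254458577788

APPEND 10: p_0 = 10·1 + 0 = 10, q_0 = 10·0 + 1 = 1 → 10/1
APPEND 15: p_1 = 15·10 + 1 = 151, q_1 = 15·1 + 0 = 15 → 151/15
APPEND 36: p_2 = 36·151 + 10 = 5446, q_2 = 36·15 + 1 = 541 → 5446/541
APPEND 35: p_3 = 35·5446 + 151 = 190761, q_3 = 35·541 + 15 = 18950 → 190761/18950
APPEND 18: p_4 = 18·190761 + 5446 = 3439144, q_4 = 18·18950 + 541 = 341641 → 3439144/341641
APPEND 40: p_5 = 40·3439144 + 190761 = 137756521, q_5 = 40·341641 + 18950 = 13684590 → 137756521/13684590
APPEND 24: p_6 = 24·137756521 + 3439144 = 3309595648, q_6 = 24·13684590 + 341641 = 328771801 → 3309595648/328771801
APPEND 34: p_7 = 34·3309595648 + 137756521 = 112664008553, q_7 = 34·328771801 + 13684590 = 11191925824 → 112664008553/11191925824
APPEND 4: p_8 = 4·112664008553 + 3309595648 = 453965629860, q_8 = 4·11191925824 + 328771801 = 45096475097 → 453965629860/45096475097
APPEND 31: p_9 = 31·453965629860 + 112664008553 = 14185598534213, q_9 = 31·45096475097 + 11191925824 = 1409182653831 → 14185598534213/1409182653831
APPEND 41: p_10 = 41·14185598534213 + 453965629860 = 582063505532593, q_10 = 41·1409182653831 + 45096475097 = 57821585282168 → 582063505532593/57821585282168
APPEND 40: p_11 = 40·582063505532593 + 14185598534213 = 23296725819837933, q_11 = 40·57821585282168 + 1409182653831 = 2314272593940551 → 23296725819837933/2314272593940551
APPEND 42: p_12 = 42·23296725819837933 + 582063505532593 = 979044547938725779, q_12 = 42·2314272593940551 + 57821585282168 = 97257270530785310 → 979044547938725779/97257270530785310
APPEND 43: p_13 = 43·979044547938725779 + 23296725819837933 = 42122212287185046430, q_13 = 43·97257270530785310 + 2314272593940551 = 4184376905417708881 → 42122212287185046430/4184376905417708881
APPEND 40: p_14 = 40·42122212287185046430 + 979044547938725779 = 1685867536035340582979, q_14 = 40·4184376905417708881 + 97257270530785310 = 167472333487239140550 → 1685867536035340582979/167472333487239140550
APPEND 33: p_15 = 33·1685867536035340582979 + 42122212287185046430 = 55675750901453424284737, q_15 = 33·167472333487239140550 + 4184376905417708881 = 5530771381984309347031 → 55675750901453424284737/5530771381984309347031
APPEND 38: p_16 = 38·55675750901453424284737 + 1685867536035340582979 = 2117364401791265463402985, q_16 = 38·5530771381984309347031 + 167472333487239140550 = 210336784848890994327728 → 2117364401791265463402985/210336784848890994327728
APPEND 24: p_17 = 24·2117364401791265463402985 + 55675750901453424284737 = 50872421393891824545956377, q_17 = 24·210336784848890994327728 + 5530771381984309347031 = 5053613607755368173212503 → 50872421393891824545956377/5053613607755368173212503
APPEND 20: p_18 = 20·50872421393891824545956377 + 2117364401791265463402985 = 1019565792279627756382530525, q_18 = 20·5053613607755368173212503 + 210336784848890994327728 = 101282608939956254458577788 → 1019565792279627756382530525/101282608939956254458577788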